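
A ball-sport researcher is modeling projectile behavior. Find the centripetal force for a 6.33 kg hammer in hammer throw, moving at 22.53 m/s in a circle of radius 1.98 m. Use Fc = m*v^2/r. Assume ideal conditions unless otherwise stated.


Fc = m * v^2 / r
v^2 = 22.53^2 = 507.6009
Fc = 6.33 * 507.6009 / 1.98
Fc = 3213.1137 / 1.98 = 1622.7847 N

1622.7847 N


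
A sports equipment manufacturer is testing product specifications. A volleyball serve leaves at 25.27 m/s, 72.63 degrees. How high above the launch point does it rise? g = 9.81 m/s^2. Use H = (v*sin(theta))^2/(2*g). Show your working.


H = (v*sin(theta))^2 / (2*g)
vy = v*sin(theta) = 25.27 * sin(72.63 deg) = 24.1176 m/s
H = vy^2 / (2*g) = 581.6589 / (2*9.81)
H = 581.6589 / 19.62 = 29.6462 m

29.6462 m


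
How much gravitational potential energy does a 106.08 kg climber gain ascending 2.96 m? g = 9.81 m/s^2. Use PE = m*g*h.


PE = m * g * h
PE = 106.08 * 9.81 * 2.96
PE = 1040.6448 * 2.96 = 3080.3086 J

3080.3086 J


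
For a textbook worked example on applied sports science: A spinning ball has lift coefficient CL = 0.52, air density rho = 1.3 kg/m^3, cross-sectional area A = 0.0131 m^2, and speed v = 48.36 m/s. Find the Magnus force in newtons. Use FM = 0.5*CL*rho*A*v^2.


FM = 0.5 * CL * rho * A * v^2
FM = 0.5 * 0.52 * 1.3 * 0.0131 * 48.36^2
v^2 = 2338.6896
FM = 0.5 * 0.52 * 1.3 * 0.0131 * 2338.6896 = 10.3552 N

10.3552 N


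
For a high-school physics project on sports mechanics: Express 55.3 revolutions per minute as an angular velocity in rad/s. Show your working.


omega = RPM * 2 * pi / 60
omega = 55.3 * 2 * 3.14159 / 60
omega = 347.4601 / 60 = 5.791 rad/s

5.791 rad/s


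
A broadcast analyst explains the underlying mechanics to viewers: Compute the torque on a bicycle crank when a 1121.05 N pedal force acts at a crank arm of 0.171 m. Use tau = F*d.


tau = F * d
tau = 1121.05 * 0.171
tau = 191.6996 N*m

191.6996 N*m


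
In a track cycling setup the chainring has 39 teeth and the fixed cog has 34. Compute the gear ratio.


GR = front_teeth / rear_teeth
GR = 39 / 34
GR = 1.1471

1.1471


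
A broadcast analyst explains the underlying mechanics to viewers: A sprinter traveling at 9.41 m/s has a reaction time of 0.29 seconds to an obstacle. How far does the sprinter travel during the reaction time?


d = v * t
d = 9.41 * 0.29
d = 2.7289 m

2.7289 m


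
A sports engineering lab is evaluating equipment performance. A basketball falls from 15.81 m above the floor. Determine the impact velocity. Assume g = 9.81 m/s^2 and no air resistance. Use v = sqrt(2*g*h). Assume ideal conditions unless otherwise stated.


v = sqrt(2 * g * h)
v = sqrt(2 * 9.81 * 15.81)
v = sqrt(310.1922) = 17.6123 m/s

17.6123 m/s


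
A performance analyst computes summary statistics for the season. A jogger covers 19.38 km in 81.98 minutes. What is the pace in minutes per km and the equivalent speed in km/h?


Pace = time / distance = 81.98 min / 19.38 km = 4.2301 min/km
Speed = distance / time_in_hours = 19.38 / 1.3663 hr
Speed = 14.1839 km/h

4.2301 min/km, 14.1839 km/h


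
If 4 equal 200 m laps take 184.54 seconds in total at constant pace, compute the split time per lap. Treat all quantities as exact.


Split time = total_time / n_laps = 184.54 / 4
Split time = 46.135 s per lap

46.135 s


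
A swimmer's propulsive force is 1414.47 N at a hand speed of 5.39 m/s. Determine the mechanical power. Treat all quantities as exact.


P = F * v
P = 1414.47 * 5.39
P = 7623.9933 W

7623.9933 W


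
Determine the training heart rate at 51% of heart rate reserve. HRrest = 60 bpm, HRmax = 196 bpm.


Target = HRrest + pct*(HRmax - HRrest)
Heart rate reserve = HRmax - HRrest = 196 - 60 = 136 bpm
Fraction = 51% = 0.51
Target = 60 + 0.51 * 136
Target = 60 + 69.36 = 129.36 bpm

129.36 bpm


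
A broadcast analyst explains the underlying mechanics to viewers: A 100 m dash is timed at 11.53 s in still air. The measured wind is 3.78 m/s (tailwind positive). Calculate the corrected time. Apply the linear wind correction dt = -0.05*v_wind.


dt = -0.05 * v_wind = -0.05 * 3.78 = -0.189 s
t_corrected = t_still + dt = 11.53 + (-0.189)
t_corrected = 11.341 s

11.341 s


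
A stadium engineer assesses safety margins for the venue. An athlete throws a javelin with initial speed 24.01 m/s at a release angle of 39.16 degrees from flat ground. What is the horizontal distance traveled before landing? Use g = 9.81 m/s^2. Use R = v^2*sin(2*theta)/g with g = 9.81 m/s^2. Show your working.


R = v^2 * sin(2*theta) / g
Convert angle to radians: theta = 39.16 deg = 0.6835 rad
sin(2*theta) = sin(1.3669) = 0.9793
R = 24.01^2 * 0.9793 / 9.81
R = 576.4801 * 0.9793 / 9.81 = 57.5477 m

57.5477 m


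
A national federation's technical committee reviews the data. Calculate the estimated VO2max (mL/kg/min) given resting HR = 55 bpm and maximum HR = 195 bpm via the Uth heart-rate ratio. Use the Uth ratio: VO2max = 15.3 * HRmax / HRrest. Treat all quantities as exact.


VO2max = 15.3 * HRmax / HRrest
VO2max = 15.3 * 195 / 55
VO2max = 2983.5 / 55 = 54.2455 mL/kg/min

54.2455 mL/kg/min


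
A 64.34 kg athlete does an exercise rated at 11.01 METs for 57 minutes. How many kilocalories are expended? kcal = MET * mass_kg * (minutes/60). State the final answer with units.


kcal = MET * mass * time_hr
Convert time: 57 min = 0.95 hr
kcal = 11.01 * 64.34 * 0.95
kcal = 672.9642 kcal

672.9642 kcal


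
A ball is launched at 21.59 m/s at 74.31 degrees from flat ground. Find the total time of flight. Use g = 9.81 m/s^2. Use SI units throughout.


T = 2*v*sin(theta)/g
sin(theta) = sin(74.31 deg) = 0.9627
T = 2*21.59*0.9627 / 9.81
T = 41.5711 / 9.81 = 4.2376 s

4.2376 s


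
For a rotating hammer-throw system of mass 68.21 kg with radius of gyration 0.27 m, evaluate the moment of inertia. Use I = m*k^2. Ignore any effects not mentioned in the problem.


I = m * k^2
I = 68.21 * 0.27^2
I = 68.21 * 0.0729 = 4.9725 kg*m^2

4.9725 kg*m^2


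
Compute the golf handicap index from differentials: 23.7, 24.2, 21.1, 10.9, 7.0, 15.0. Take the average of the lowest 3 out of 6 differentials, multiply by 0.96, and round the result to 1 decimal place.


All differentials: 23.7, 24.2, 21.1, 10.9, 7.0, 15.0
Sorted: 7.0, 10.9, 15.0, 21.1, 23.7, 24.2
Best 3: 7.0, 10.9, 15.0
Average of best = 32.9 / 3 = 10.9667
Raw index = 10.9667 * 0.96 = 10.528
Handicap index = round(10.528, 1) = 10.5

10.5


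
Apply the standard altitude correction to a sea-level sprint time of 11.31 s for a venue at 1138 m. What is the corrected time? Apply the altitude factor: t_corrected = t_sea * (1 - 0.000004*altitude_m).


Correction factor = 1 - 0.000004 * 1138 = 0.995448
t_corrected = t_sea * factor = 11.31 * 0.995448
t_corrected = 11.2585 s

11.2585 s


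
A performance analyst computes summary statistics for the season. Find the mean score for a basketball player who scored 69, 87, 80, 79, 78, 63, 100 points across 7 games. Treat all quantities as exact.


Average = sum / n
Sum = 556
Average = 556 / 7 = 79.4286

79.4286


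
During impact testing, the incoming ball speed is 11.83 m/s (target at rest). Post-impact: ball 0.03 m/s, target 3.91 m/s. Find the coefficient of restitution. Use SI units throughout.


e = (v2_after - v1_after) / (v1_before - v2_before)
Numerator = 3.91 - 0.03 = 3.88
Denominator = 11.83 - 0 = 11.83
e = 3.88 / 11.83 = 0.328

0.328


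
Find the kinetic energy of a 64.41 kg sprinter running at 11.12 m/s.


KE = 0.5 * m * v^2
KE = 0.5 * 64.41 * 11.12^2
KE = 0.5 * 64.41 * 123.6544 = 3982.29 J

3982.29 J


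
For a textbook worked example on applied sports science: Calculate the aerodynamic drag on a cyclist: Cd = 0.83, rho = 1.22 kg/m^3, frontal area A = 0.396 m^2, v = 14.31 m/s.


Fd = 0.5 * Cd * rho * A * v^2
Fd = 0.5 * 0.83 * 1.22 * 0.396 * 14.31^2
v^2 = 204.7761
Fd = 0.5 * 0.83 * 1.22 * 0.396 * 204.7761 = 41.0565 N

41.0565 N


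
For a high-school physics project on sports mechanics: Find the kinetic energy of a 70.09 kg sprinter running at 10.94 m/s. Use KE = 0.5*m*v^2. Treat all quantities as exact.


KE = 0.5 * m * v^2
KE = 0.5 * 70.09 * 10.94^2
KE = 0.5 * 70.09 * 119.6836 = 4194.3118 J

4194.3118 J


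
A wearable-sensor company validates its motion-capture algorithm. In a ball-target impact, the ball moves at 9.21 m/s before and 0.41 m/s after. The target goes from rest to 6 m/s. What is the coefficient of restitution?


e = (v2_after - v1_after) / (v1_before - v2_before)
Numerator = 6 - 0.41 = 5.59
Denominator = 9.21 - 0 = 9.21
e = 5.59 / 9.21 = 0.6069

0.6069


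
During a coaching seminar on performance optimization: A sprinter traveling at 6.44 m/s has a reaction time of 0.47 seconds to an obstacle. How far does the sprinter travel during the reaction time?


d = v * t
d = 6.44 * 0.47
d = 3.0268 m

3.0268 m


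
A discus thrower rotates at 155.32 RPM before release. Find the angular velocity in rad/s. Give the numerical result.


omega = RPM * 2 * pi / 60
omega = 155.32 * 2 * 3.14159 / 60
omega = 975.9043 / 60 = 16.2651 rad/s

16.2651 rad/s


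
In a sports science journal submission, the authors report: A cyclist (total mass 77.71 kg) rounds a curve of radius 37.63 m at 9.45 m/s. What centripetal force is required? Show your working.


Fc = m * v^2 / r
v^2 = 9.45^2 = 89.3025
Fc = 77.71 * 89.3025 / 37.63
Fc = 6939.6973 / 37.63 = 184.4193 N

184.4193 N


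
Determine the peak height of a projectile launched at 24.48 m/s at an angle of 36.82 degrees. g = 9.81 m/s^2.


H = (v*sin(theta))^2 / (2*g)
vy = v*sin(theta) = 24.48 * sin(36.82 deg) = 14.6709 m/s
H = vy^2 / (2*g) = 215.2365 / (2*9.81)
H = 215.2365 / 19.62 = 10.9703 m

10.9703 m


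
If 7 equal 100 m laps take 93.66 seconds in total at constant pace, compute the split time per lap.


Split time = total_time / n_laps = 93.66 / 7
Split time = 13.38 s per lap

13.38 s


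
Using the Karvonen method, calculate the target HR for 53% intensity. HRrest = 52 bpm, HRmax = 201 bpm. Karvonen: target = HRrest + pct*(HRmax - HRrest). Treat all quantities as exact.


Target = HRrest + pct*(HRmax - HRrest)
Heart rate reserve = HRmax - HRrest = 201 - 52 = 149 bpm
Fraction = 53% = 0.53
Target = 52 + 0.53 * 149
Target = 52 + 78.97 = 130.97 bpm

130.97 bpm


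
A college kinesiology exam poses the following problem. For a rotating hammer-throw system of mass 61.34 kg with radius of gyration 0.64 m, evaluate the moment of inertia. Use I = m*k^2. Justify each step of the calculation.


I = m * k^2
I = 61.34 * 0.64^2
I = 61.34 * 0.4096 = 25.1249 kg*m^2

25.1249 kg*m^2


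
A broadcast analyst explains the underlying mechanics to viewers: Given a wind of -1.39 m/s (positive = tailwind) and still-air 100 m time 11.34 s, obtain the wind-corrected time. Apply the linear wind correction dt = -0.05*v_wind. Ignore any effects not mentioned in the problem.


dt = -0.05 * v_wind = -0.05 * -1.39 = 0.0695 s
t_corrected = t_still + dt = 11.34 + (0.0695)
t_corrected = 11.4095 s

11.4095 s


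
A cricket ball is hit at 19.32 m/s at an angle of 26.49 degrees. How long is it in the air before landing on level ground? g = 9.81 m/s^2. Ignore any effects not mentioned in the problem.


T = 2*v*sin(theta)/g
sin(theta) = sin(26.49 deg) = 0.446
T = 2*19.32*0.446 / 9.81
T = 17.235 / 9.81 = 1.7569 s

1.7569 s


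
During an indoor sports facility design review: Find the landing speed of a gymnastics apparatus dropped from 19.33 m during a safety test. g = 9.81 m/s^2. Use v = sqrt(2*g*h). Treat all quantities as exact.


v = sqrt(2 * g * h)
v = sqrt(2 * 9.81 * 19.33)
v = sqrt(379.2546) = 19.4745 m/s

19.4745 m/s


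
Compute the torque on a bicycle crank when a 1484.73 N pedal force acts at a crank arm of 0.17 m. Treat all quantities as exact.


tau = F * d
tau = 1484.73 * 0.17
tau = 252.4041 N*m

252.4041 N*m


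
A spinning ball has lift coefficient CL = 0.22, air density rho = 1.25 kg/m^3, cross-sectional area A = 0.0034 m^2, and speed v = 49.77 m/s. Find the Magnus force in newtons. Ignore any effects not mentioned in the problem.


FM = 0.5 * CL * rho * A * v^2
FM = 0.5 * 0.22 * 1.25 * 0.0034 * 49.77^2
v^2 = 2477.0529
FM = 0.5 * 0.22 * 1.25 * 0.0034 * 2477.0529 = 1.158 N

1.158 N


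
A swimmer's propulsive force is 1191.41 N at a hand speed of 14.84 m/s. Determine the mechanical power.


P = F * v
P = 1191.41 * 14.84
P = 17680.5244 W

17680.5244 W


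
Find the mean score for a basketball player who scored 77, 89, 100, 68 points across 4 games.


Average = sum / n
Sum = 334
Average = 334 / 4 = 83.5

83.5


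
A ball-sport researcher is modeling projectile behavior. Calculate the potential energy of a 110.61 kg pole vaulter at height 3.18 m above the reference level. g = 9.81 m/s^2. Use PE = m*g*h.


PE = m * g * h
PE = 110.61 * 9.81 * 3.18
PE = 1085.0841 * 3.18 = 3450.5674 J

3450.5674 J


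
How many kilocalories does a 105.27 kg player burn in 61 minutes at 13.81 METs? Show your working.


kcal = MET * mass * time_hr
Convert time: 61 min = 1.0167 hr
kcal = 13.81 * 105.27 * 1.0167
kcal = 1478.0083 kcal

1478.0083 kcal


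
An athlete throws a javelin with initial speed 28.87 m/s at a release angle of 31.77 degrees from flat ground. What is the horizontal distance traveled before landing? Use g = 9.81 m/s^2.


R = v^2 * sin(2*theta) / g
Convert angle to radians: theta = 31.77 deg = 0.5545 rad
sin(2*theta) = sin(1.109) = 0.8952
R = 28.87^2 * 0.8952 / 9.81
R = 833.4769 * 0.8952 / 9.81 = 76.0618 m

76.0618 m


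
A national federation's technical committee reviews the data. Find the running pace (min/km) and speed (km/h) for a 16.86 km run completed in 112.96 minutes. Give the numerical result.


Pace = time / distance = 112.96 min / 16.86 km = 6.6999 min/km
Speed = distance / time_in_hours = 16.86 / 1.8827 hr
Speed = 8.9554 km/h

6.6999 min/km, 8.9554 km/h


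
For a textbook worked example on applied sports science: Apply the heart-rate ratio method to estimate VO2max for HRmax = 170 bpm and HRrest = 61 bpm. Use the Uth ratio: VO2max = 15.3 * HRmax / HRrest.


VO2max = 15.3 * HRmax / HRrest
VO2max = 15.3 * 170 / 61
VO2max = 2601 / 61 = 42.6393 mL/kg/min

42.6393 mL/kg/min


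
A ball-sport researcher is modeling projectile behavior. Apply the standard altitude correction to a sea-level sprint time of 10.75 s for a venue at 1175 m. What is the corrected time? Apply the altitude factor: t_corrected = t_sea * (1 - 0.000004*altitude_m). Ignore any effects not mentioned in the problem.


Correction factor = 1 - 0.000004 * 1175 = 0.9953
t_corrected = t_sea * factor = 10.75 * 0.9953
t_corrected = 10.6995 s

10.6995 s


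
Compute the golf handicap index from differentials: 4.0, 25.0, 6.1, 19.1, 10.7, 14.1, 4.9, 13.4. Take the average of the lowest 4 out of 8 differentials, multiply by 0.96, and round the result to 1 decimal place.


All differentials: 4.0, 25.0, 6.1, 19.1, 10.7, 14.1, 4.9, 13.4
Sorted: 4.0, 4.9, 6.1, 10.7, 13.4, 14.1, 19.1, 25.0
Best 4: 4.0, 4.9, 6.1, 10.7
Average of best = 25.7 / 4 = 6.425
Raw index = 6.425 * 0.96 = 6.168
Handicap index = round(6.168, 1) = 6.2

6.2


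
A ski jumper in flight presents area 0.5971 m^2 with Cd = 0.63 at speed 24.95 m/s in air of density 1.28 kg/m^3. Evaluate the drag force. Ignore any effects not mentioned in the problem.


Fd = 0.5 * Cd * rho * A * v^2
Fd = 0.5 * 0.63 * 1.28 * 0.5971 * 24.95^2
v^2 = 622.5025
Fd = 0.5 * 0.63 * 1.28 * 0.5971 * 622.5025 = 149.8679 N

149.8679 N


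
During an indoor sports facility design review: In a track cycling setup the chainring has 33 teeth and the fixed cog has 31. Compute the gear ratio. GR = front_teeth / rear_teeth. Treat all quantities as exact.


GR = front_teeth / rear_teeth
GR = 33 / 31
GR = 1.0645

1.0645


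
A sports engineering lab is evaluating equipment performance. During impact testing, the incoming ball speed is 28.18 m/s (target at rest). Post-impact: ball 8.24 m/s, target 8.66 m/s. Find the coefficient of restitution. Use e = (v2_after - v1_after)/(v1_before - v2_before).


e = (v2_after - v1_after) / (v1_before - v2_before)
Numerator = 8.66 - 8.24 = 0.42
Denominator = 28.18 - 0 = 28.18
e = 0.42 / 28.18 = 0.0149

0.0149


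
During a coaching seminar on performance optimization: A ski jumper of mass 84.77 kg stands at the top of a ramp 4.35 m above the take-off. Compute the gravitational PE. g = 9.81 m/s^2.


PE = m * g * h
PE = 84.77 * 9.81 * 4.35
PE = 831.5937 * 4.35 = 3617.4326 J

3617.4326 J


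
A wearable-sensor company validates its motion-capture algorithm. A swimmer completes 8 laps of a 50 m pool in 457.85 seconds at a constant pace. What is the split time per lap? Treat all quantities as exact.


Split time = total_time / n_laps = 457.85 / 8
Split time = 57.2313 s per lap

57.2313 s


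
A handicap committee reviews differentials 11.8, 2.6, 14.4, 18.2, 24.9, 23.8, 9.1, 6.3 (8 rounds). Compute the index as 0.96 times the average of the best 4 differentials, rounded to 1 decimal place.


All differentials: 11.8, 2.6, 14.4, 18.2, 24.9, 23.8, 9.1, 6.3
Sorted: 2.6, 6.3, 9.1, 11.8, 14.4, 18.2, 23.8, 24.9
Best 4: 2.6, 6.3, 9.1, 11.8
Average of best = 29.8 / 4 = 7.45
Raw index = 7.45 * 0.96 = 7.152
Handicap index = round(7.152, 1) = 7.2

7.2


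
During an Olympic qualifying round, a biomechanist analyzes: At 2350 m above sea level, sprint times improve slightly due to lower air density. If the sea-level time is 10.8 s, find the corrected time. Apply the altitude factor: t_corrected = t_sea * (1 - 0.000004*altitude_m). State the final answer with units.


Correction factor = 1 - 0.000004 * 2350 = 0.9906
t_corrected = t_sea * factor = 10.8 * 0.9906
t_corrected = 10.6985 s

10.6985 s


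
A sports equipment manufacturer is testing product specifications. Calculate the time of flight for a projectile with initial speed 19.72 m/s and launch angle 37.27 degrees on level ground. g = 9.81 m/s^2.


T = 2*v*sin(theta)/g
sin(theta) = sin(37.27 deg) = 0.6056
T = 2*19.72*0.6056 / 9.81
T = 23.8838 / 9.81 = 2.4346 s

2.4346 s


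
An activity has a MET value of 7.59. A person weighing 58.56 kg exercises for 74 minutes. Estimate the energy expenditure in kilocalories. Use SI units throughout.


kcal = MET * mass * time_hr
Convert time: 74 min = 1.2333 hr
kcal = 7.59 * 58.56 * 1.2333
kcal = 548.1802 kcal

548.1802 kcal


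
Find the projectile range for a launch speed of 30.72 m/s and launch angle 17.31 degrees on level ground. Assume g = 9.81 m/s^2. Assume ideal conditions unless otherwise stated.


R = v^2 * sin(2*theta) / g
Convert angle to radians: theta = 17.31 deg = 0.3021 rad
sin(2*theta) = sin(0.6042) = 0.5681
R = 30.72^2 * 0.5681 / 9.81
R = 943.7184 * 0.5681 / 9.81 = 54.654 m

54.654 m


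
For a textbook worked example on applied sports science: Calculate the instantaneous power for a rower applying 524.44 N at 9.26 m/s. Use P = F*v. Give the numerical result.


P = F * v
P = 524.44 * 9.26
P = 4856.3144 W

4856.3144 W


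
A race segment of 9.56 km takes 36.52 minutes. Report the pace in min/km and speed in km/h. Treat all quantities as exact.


Pace = time / distance = 36.52 min / 9.56 km = 3.8201 min/km
Speed = distance / time_in_hours = 9.56 / 0.6087 hr
Speed = 15.7065 km/h

3.8201 min/km, 15.7065 km/h


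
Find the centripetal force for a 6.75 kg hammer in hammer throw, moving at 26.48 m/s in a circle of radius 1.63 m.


Fc = m * v^2 / r
v^2 = 26.48^2 = 701.1904
Fc = 6.75 * 701.1904 / 1.63
Fc = 4733.0352 / 1.63 = 2903.7026 N

2903.7026 N


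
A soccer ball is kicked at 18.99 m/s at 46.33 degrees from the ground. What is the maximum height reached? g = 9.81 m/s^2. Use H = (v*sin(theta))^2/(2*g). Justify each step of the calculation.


H = (v*sin(theta))^2 / (2*g)
vy = v*sin(theta) = 18.99 * sin(46.33 deg) = 13.736 m/s
H = vy^2 / (2*g) = 188.6781 / (2*9.81)
H = 188.6781 / 19.62 = 9.6166 m

9.6166 m


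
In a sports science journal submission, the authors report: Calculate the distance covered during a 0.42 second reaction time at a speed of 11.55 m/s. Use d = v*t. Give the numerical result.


d = v * t
d = 11.55 * 0.42
d = 4.851 m

4.851 m


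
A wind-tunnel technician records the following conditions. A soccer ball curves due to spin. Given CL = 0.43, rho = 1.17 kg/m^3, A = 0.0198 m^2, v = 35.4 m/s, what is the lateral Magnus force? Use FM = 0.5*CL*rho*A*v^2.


FM = 0.5 * CL * rho * A * v^2
FM = 0.5 * 0.43 * 1.17 * 0.0198 * 35.4^2
v^2 = 1253.16
FM = 0.5 * 0.43 * 1.17 * 0.0198 * 1253.16 = 6.2416 N

6.2416 N


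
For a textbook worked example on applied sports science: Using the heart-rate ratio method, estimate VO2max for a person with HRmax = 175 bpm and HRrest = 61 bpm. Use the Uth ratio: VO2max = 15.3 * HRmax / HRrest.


VO2max = 15.3 * HRmax / HRrest
VO2max = 15.3 * 175 / 61
VO2max = 2677.5 / 61 = 43.8934 mL/kg/min

43.8934 mL/kg/min


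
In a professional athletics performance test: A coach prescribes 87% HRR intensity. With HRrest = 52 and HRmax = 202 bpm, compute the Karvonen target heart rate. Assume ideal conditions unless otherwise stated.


Target = HRrest + pct*(HRmax - HRrest)
Heart rate reserve = HRmax - HRrest = 202 - 52 = 150 bpm
Fraction = 87% = 0.87
Target = 52 + 0.87 * 150
Target = 52 + 130.5 = 182.5 bpm

182.5 bpm


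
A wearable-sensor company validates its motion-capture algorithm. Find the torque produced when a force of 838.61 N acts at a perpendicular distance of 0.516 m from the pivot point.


tau = F * d
tau = 838.61 * 0.516
tau = 432.7228 N*m

432.7228 N*m


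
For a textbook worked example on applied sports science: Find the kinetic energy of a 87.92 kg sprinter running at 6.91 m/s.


KE = 0.5 * m * v^2
KE = 0.5 * 87.92 * 6.91^2
KE = 0.5 * 87.92 * 47.7481 = 2099.0065 J

2099.0065 J


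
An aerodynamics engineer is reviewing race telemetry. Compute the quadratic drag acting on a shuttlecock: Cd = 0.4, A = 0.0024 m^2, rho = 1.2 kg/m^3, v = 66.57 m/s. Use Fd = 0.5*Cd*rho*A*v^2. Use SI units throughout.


Fd = 0.5 * Cd * rho * A * v^2
Fd = 0.5 * 0.4 * 1.2 * 0.0024 * 66.57^2
v^2 = 4431.5649
Fd = 0.5 * 0.4 * 1.2 * 0.0024 * 4431.5649 = 2.5526 N

2.5526 N


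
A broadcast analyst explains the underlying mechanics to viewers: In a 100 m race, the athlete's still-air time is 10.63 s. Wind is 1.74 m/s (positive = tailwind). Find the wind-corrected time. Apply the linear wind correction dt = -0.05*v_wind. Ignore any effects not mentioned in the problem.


dt = -0.05 * v_wind = -0.05 * 1.74 = -0.087 s
t_corrected = t_still + dt = 10.63 + (-0.087)
t_corrected = 10.543 s

10.543 s


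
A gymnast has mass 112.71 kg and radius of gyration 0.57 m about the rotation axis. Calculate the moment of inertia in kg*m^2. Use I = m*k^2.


I = m * k^2
I = 112.71 * 0.57^2
I = 112.71 * 0.3249 = 36.6195 kg*m^2

36.6195 kg*m^2


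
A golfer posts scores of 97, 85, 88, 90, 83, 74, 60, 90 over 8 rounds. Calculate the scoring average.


Average = sum / n
Sum = 667
Average = 667 / 8 = 83.375

83.375


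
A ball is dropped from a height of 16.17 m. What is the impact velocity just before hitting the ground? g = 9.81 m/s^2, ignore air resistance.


v = sqrt(2 * g * h)
v = sqrt(2 * 9.81 * 16.17)
v = sqrt(317.2554) = 17.8117 m/s

17.8117 m/s


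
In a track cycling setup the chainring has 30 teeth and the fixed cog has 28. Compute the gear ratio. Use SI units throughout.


GR = front_teeth / rear_teeth
GR = 30 / 28
GR = 1.0714

1.0714


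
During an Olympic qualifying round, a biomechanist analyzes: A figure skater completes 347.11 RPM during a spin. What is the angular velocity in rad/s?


omega = RPM * 2 * pi / 60
omega = 347.11 * 2 * 3.14159 / 60
omega = 2180.9565 / 60 = 36.3493 rad/s

36.3493 rad/s


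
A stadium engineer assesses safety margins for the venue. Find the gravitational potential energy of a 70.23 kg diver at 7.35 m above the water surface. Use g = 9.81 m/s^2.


PE = m * g * h
PE = 70.23 * 9.81 * 7.35
PE = 688.9563 * 7.35 = 5063.8288 J

5063.8288 J


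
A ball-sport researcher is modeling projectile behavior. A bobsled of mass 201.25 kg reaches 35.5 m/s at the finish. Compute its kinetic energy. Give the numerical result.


KE = 0.5 * m * v^2
KE = 0.5 * 201.25 * 35.5^2
KE = 0.5 * 201.25 * 1260.25 = 126812.6562 J

126812.6562 J


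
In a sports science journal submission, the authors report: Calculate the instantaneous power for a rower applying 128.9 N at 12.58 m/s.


P = F * v
P = 128.9 * 12.58
P = 1621.562 W

1621.562 W


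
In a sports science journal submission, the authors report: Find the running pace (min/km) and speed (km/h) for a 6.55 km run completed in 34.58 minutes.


Pace = time / distance = 34.58 min / 6.55 km = 5.2794 min/km
Speed = distance / time_in_hours = 6.55 / 0.5763 hr
Speed = 11.365 km/h

5.2794 min/km, 11.365 km/h


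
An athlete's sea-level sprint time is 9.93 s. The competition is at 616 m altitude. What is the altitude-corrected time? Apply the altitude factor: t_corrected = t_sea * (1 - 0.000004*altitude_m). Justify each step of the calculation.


Correction factor = 1 - 0.000004 * 616 = 0.997536
t_corrected = t_sea * factor = 9.93 * 0.997536
t_corrected = 9.9055 s

9.9055 s


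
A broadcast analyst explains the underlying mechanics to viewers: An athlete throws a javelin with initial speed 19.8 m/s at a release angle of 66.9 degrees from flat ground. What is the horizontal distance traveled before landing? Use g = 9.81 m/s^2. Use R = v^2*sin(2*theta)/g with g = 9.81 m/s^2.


R = v^2 * sin(2*theta) / g
Convert angle to radians: theta = 66.9 deg = 1.1676 rad
sin(2*theta) = sin(2.3353) = 0.7218
R = 19.8^2 * 0.7218 / 9.81
R = 392.04 * 0.7218 / 9.81 = 28.8439 m

28.8439 m


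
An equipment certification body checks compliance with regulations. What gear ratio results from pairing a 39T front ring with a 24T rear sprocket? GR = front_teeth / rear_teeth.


GR = front_teeth / rear_teeth
GR = 39 / 24
GR = 1.625

1.625


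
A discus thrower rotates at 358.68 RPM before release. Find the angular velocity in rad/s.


omega = RPM * 2 * pi / 60
omega = 358.68 * 2 * 3.14159 / 60
omega = 2253.6529 / 60 = 37.5609 rad/s

37.5609 rad/s


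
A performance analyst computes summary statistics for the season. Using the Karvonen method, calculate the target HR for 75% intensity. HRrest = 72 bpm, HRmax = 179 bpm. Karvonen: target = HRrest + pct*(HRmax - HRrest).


Target = HRrest + pct*(HRmax - HRrest)
Heart rate reserve = HRmax - HRrest = 179 - 72 = 107 bpm
Fraction = 75% = 0.75
Target = 72 + 0.75 * 107
Target = 72 + 80.25 = 152.25 bpm

152.25 bpm


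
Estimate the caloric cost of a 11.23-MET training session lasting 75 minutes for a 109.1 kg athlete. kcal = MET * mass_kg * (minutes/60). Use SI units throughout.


kcal = MET * mass * time_hr
Convert time: 75 min = 1.25 hr
kcal = 11.23 * 109.1 * 1.25
kcal = 1531.4913 kcal

1531.4913 kcal


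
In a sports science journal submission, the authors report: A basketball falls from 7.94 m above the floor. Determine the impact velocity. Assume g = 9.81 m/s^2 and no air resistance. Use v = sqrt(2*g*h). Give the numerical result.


v = sqrt(2 * g * h)
v = sqrt(2 * 9.81 * 7.94)
v = sqrt(155.7828) = 12.4813 m/s

12.4813 m/s


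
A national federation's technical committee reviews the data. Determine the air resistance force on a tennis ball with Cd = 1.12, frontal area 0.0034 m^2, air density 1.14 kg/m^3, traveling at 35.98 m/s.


Fd = 0.5 * Cd * rho * A * v^2
Fd = 0.5 * 1.12 * 1.14 * 0.0034 * 35.98^2
v^2 = 1294.5604
Fd = 0.5 * 1.12 * 1.14 * 0.0034 * 1294.5604 = 2.8099 N

2.8099 N


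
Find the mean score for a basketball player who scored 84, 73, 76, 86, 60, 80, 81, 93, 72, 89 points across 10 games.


Average = sum / n
Sum = 794
Average = 794 / 10 = 79.4

79.4


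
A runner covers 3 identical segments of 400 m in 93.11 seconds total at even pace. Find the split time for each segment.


Split time = total_time / n_laps = 93.11 / 3
Split time = 31.0367 s per lap

31.0367 s


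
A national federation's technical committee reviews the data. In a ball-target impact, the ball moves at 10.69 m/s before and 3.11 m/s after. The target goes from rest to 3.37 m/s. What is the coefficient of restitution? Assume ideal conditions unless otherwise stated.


e = (v2_after - v1_after) / (v1_before - v2_before)
Numerator = 3.37 - 3.11 = 0.26
Denominator = 10.69 - 0 = 10.69
e = 0.26 / 10.69 = 0.0243

0.0243


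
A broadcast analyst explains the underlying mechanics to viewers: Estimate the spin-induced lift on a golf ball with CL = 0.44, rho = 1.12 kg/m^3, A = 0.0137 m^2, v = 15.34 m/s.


FM = 0.5 * CL * rho * A * v^2
FM = 0.5 * 0.44 * 1.12 * 0.0137 * 15.34^2
v^2 = 235.3156
FM = 0.5 * 0.44 * 1.12 * 0.0137 * 235.3156 = 0.7944 N

0.7944 N


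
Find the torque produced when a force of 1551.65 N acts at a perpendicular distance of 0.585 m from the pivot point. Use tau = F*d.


tau = F * d
tau = 1551.65 * 0.585
tau = 907.7152 N*m

907.7152 N*m


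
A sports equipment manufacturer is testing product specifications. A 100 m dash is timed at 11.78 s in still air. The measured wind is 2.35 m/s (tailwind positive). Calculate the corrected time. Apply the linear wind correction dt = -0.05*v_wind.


dt = -0.05 * v_wind = -0.05 * 2.35 = -0.1175 s
t_corrected = t_still + dt = 11.78 + (-0.1175)
t_corrected = 11.6625 s

11.6625 s


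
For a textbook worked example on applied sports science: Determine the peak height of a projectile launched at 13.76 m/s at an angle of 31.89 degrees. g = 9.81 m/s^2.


H = (v*sin(theta))^2 / (2*g)
vy = v*sin(theta) = 13.76 * sin(31.89 deg) = 7.2693 m/s
H = vy^2 / (2*g) = 52.8423 / (2*9.81)
H = 52.8423 / 19.62 = 2.6933 m

2.6933 m


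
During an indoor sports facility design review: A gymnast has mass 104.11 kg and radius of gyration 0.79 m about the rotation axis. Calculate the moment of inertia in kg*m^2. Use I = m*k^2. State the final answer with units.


I = m * k^2
I = 104.11 * 0.79^2
I = 104.11 * 0.6241 = 64.9751 kg*m^2

64.9751 kg*m^2


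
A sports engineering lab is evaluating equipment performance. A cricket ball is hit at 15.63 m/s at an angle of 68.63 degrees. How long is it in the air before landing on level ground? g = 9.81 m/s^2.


T = 2*v*sin(theta)/g
sin(theta) = sin(68.63 deg) = 0.9312
T = 2*15.63*0.9312 / 9.81
T = 29.1108 / 9.81 = 2.9675 s

2.9675 s


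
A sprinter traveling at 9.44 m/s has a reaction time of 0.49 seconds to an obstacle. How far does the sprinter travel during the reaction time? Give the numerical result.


d = v * t
d = 9.44 * 0.49
d = 4.6256 m

4.6256 m


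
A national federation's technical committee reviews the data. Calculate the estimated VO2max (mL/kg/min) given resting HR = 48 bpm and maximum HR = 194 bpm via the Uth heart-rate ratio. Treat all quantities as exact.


VO2max = 15.3 * HRmax / HRrest
VO2max = 15.3 * 194 / 48
VO2max = 2968.2 / 48 = 61.8375 mL/kg/min

61.8375 mL/kg/min


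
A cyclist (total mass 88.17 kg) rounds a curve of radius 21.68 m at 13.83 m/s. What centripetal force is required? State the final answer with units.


Fc = m * v^2 / r
v^2 = 13.83^2 = 191.2689
Fc = 88.17 * 191.2689 / 21.68
Fc = 16864.1789 / 21.68 = 777.868 N

777.868 N


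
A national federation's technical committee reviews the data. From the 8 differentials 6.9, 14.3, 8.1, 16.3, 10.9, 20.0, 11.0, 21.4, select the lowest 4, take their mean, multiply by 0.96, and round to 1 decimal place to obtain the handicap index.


All differentials: 6.9, 14.3, 8.1, 16.3, 10.9, 20.0, 11.0, 21.4
Sorted: 6.9, 8.1, 10.9, 11.0, 14.3, 16.3, 20.0, 21.4
Best 4: 6.9, 8.1, 10.9, 11.0
Average of best = 36.9 / 4 = 9.225
Raw index = 9.225 * 0.96 = 8.856
Handicap index = round(8.856, 1) = 8.9

8.9


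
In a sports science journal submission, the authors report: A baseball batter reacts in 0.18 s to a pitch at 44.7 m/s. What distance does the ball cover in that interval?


d = v * t
d = 44.7 * 0.18
d = 8.046 m

8.046 m


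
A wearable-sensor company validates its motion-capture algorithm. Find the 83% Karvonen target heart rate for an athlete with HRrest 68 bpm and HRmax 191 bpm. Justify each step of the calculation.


Target = HRrest + pct*(HRmax - HRrest)
Heart rate reserve = HRmax - HRrest = 191 - 68 = 123 bpm
Fraction = 83% = 0.83
Target = 68 + 0.83 * 123
Target = 68 + 102.09 = 170.09 bpm

170.09 bpm


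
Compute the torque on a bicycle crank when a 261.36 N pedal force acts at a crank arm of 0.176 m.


tau = F * d
tau = 261.36 * 0.176
tau = 45.9994 N*m

45.9994 N*m


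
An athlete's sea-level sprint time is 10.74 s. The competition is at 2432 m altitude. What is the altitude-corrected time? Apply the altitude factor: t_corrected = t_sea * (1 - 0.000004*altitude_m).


Correction factor = 1 - 0.000004 * 2432 = 0.990272
t_corrected = t_sea * factor = 10.74 * 0.990272
t_corrected = 10.6355 s

10.6355 s


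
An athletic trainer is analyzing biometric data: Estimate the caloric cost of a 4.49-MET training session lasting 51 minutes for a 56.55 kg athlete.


kcal = MET * mass * time_hr
Convert time: 51 min = 0.85 hr
kcal = 4.49 * 56.55 * 0.85
kcal = 215.8231 kcal

215.8231 kcal


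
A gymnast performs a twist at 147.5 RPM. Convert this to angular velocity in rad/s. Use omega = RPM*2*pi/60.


omega = RPM * 2 * pi / 60
omega = 147.5 * 2 * 3.14159 / 60
omega = 926.7698 / 60 = 15.4462 rad/s

15.4462 rad/s


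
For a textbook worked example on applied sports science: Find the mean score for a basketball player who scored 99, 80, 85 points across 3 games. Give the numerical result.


Average = sum / n
Sum = 264
Average = 264 / 3 = 88

88


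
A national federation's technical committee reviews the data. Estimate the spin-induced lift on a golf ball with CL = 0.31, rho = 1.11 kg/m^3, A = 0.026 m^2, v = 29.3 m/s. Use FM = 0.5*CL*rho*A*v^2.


FM = 0.5 * CL * rho * A * v^2
FM = 0.5 * 0.31 * 1.11 * 0.026 * 29.3^2
v^2 = 858.49
FM = 0.5 * 0.31 * 1.11 * 0.026 * 858.49 = 3.8403 N

3.8403 N


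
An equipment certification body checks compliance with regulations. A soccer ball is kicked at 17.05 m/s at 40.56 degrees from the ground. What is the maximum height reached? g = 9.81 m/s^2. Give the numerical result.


H = (v*sin(theta))^2 / (2*g)
vy = v*sin(theta) = 17.05 * sin(40.56 deg) = 11.0867 m/s
H = vy^2 / (2*g) = 122.914 / (2*9.81)
H = 122.914 / 19.62 = 6.2647 m

6.2647 m


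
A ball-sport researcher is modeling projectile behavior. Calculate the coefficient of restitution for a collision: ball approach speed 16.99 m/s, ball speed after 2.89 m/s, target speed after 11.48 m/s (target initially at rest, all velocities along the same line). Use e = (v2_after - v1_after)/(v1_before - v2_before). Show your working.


e = (v2_after - v1_after) / (v1_before - v2_before)
Numerator = 11.48 - 2.89 = 8.59
Denominator = 16.99 - 0 = 16.99
e = 8.59 / 16.99 = 0.5056

0.5056


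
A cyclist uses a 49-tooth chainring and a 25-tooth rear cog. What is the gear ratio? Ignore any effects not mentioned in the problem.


GR = front_teeth / rear_teeth
GR = 49 / 25
GR = 1.96

1.96


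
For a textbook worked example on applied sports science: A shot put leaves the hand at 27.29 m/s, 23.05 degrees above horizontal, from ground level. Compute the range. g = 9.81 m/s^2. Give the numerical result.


R = v^2 * sin(2*theta) / g
Convert angle to radians: theta = 23.05 deg = 0.4023 rad
sin(2*theta) = sin(0.8046) = 0.7206
R = 27.29^2 * 0.7206 / 9.81
R = 744.7441 * 0.7206 / 9.81 = 54.702 m

54.702 m


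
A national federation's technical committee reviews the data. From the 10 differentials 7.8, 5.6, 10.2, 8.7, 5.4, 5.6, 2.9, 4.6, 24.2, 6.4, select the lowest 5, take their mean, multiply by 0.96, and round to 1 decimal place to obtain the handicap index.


All differentials: 7.8, 5.6, 10.2, 8.7, 5.4, 5.6, 2.9, 4.6, 24.2, 6.4
Sorted: 2.9, 4.6, 5.4, 5.6, 5.6, 6.4, 7.8, 8.7, 10.2, 24.2
Best 5: 2.9, 4.6, 5.4, 5.6, 5.6
Average of best = 24.1 / 5 = 4.82
Raw index = 4.82 * 0.96 = 4.6272
Handicap index = round(4.6272, 1) = 4.6

4.6


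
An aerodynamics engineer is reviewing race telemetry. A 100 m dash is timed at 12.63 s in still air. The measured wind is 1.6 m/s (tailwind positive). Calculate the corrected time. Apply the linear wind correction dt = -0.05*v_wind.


dt = -0.05 * v_wind = -0.05 * 1.6 = -0.08 s
t_corrected = t_still + dt = 12.63 + (-0.08)
t_corrected = 12.55 s

12.55 s


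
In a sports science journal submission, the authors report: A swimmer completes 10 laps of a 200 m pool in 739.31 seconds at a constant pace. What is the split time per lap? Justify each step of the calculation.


Split time = total_time / n_laps = 739.31 / 10
Split time = 73.931 s per lap

73.931 s


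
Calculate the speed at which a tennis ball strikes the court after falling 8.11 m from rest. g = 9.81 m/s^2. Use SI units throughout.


v = sqrt(2 * g * h)
v = sqrt(2 * 9.81 * 8.11)
v = sqrt(159.1182) = 12.6142 m/s

12.6142 m/s


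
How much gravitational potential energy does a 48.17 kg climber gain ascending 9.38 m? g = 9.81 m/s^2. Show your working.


PE = m * g * h
PE = 48.17 * 9.81 * 9.38
PE = 472.5477 * 9.38 = 4432.4974 J

4432.4974 J


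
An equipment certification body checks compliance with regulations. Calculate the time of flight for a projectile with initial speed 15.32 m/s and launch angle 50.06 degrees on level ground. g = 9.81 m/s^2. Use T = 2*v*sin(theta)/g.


T = 2*v*sin(theta)/g
sin(theta) = sin(50.06 deg) = 0.7667
T = 2*15.32*0.7667 / 9.81
T = 23.4922 / 9.81 = 2.3947 s

2.3947 s


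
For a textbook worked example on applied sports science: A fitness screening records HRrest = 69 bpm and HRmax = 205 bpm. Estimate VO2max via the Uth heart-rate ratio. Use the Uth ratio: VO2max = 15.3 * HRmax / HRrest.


VO2max = 15.3 * HRmax / HRrest
VO2max = 15.3 * 205 / 69
VO2max = 3136.5 / 69 = 45.4565 mL/kg/min

45.4565 mL/kg/min


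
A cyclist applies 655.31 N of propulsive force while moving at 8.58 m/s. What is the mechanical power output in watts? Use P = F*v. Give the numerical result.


P = F * v
P = 655.31 * 8.58
P = 5622.5598 W

5622.5598 W


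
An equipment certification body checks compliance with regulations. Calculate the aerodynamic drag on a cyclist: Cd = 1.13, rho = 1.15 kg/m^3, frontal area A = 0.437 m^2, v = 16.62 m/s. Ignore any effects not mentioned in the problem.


Fd = 0.5 * Cd * rho * A * v^2
Fd = 0.5 * 1.13 * 1.15 * 0.437 * 16.62^2
v^2 = 276.2244
Fd = 0.5 * 1.13 * 1.15 * 0.437 * 276.2244 = 78.4314 N

78.4314 N


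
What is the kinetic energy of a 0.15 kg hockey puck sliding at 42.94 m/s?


KE = 0.5 * m * v^2
KE = 0.5 * 0.15 * 42.94^2
KE = 0.5 * 0.15 * 1843.8436 = 138.2883 J

138.2883 J


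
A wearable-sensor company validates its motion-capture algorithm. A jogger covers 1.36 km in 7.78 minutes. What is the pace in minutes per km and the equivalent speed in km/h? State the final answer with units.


Pace = time / distance = 7.78 min / 1.36 km = 5.7206 min/km
Speed = distance / time_in_hours = 1.36 / 0.1297 hr
Speed = 10.4884 km/h

5.7206 min/km, 10.4884 km/h


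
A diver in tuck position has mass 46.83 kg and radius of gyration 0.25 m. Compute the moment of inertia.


I = m * k^2
I = 46.83 * 0.25^2
I = 46.83 * 0.0625 = 2.9269 kg*m^2

2.9269 kg*m^2


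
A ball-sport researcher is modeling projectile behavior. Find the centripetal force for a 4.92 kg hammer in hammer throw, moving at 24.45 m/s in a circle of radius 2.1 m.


Fc = m * v^2 / r
v^2 = 24.45^2 = 597.8025
Fc = 4.92 * 597.8025 / 2.1
Fc = 2941.1883 / 2.1 = 1400.5659 N

1400.5659 N


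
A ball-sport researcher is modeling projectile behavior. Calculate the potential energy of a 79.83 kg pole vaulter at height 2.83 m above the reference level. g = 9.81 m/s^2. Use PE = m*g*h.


PE = m * g * h
PE = 79.83 * 9.81 * 2.83
PE = 783.1323 * 2.83 = 2216.2644 J

2216.2644 J
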